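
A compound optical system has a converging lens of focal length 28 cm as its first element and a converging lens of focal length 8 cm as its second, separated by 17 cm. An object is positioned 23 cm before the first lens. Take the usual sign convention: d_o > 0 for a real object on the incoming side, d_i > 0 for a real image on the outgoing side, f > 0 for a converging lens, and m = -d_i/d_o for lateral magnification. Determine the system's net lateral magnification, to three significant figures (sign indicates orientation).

-0.325

Applying the thin-lens equation to the first lens, 1/28 = 1/23 + 1/d_i1, which gives d_i1 = -128.800 cm.
Its lateral magnification is m_1 = -d_i1/d_o1 = -(-128.800)/23 = 5.6000.
With d_i1 < 0 the first image is virtual and lies on the object side; the object distance for lens 2 is d_o2 = 17 - (-128.800) = 145.800 cm.
Applying the thin-lens equation again with f_2 = 8 cm and d_o2 = 145.800 cm gives d_i2 = 8.464 cm.
m_2 = -(8.464)/(145.800) = -0.0581.
Overall magnification: m = m_1 m_2 = -0.3251.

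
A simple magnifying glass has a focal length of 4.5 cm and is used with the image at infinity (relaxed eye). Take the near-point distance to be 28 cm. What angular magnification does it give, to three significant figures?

6.22

M = D/f = 28/4.5 = 6.222.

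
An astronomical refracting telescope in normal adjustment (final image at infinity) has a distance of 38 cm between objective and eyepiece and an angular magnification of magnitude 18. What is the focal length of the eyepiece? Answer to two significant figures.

2.0 cm

In normal adjustment the tube length equals f_obj + f_eye and |M| = f_obj/f_eye.
So f_obj = 18 f_eye and 18 f_eye + f_eye = 38 cm, giving f_eye = 38/19 = 2.000 cm and f_obj = 36.000 cm.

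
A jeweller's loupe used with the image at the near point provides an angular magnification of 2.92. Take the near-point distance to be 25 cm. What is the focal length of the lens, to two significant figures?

13 cm

For the image at the near point, M = 1 + D/f.
f = D/(M - 1) = 25/(2.92 - 1) = 13.021 cm.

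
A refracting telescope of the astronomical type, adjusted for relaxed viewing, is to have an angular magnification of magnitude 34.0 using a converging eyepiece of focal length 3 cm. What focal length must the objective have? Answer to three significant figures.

102 cm

|M| = f_obj/|f_eye|, so f_obj = |M| x |f_eye| = 34.0 x 3 = 102.000 cm.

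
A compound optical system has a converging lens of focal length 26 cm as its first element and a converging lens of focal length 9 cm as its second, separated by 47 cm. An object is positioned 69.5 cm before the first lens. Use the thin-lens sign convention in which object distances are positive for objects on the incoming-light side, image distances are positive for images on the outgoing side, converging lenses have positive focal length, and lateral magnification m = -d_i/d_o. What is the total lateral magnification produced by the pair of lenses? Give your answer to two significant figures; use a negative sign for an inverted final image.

-1.5

First lens: d_i1 = 1/(1/26 - 1/69.5) = 41.540 cm.
m_1 = -(41.540)/69.5 = -0.5977.
That image sits 5.460 cm in front of the second lens, so d_o2 = 5.460 cm.
Second lens: d_i2 = 1/(1/9 - 1/(5.460)) = -13.880 cm.
m_2 = -(-13.880)/(5.460) = 2.5422.
Overall magnification: m = m_1 m_2 = -1.5195.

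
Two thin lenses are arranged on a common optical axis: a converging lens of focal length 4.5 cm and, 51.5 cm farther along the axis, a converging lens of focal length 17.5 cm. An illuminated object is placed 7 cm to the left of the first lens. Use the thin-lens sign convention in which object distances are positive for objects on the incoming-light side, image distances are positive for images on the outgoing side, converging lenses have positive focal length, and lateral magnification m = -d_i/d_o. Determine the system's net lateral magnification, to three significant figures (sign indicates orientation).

Applying the thin-lens equation to the first lens, 1/4.5 = 1/7 + 1/d_i1, which gives d_i1 = 12.600 cm.
Its lateral magnification is m_1 = -d_i1/d_o1 = -(12.600)/7 = -1.8000.
Object distance for lens 2: d_o2 = 51.5 - 12.600 = 38.900 cm.
Applying the thin-lens equation again with f_2 = 17.5 cm and d_o2 = 38.900 cm gives d_i2 = 31.811 cm.
m_2 = -(31.811)/(38.900) = -0.8178.
The system's lateral magnification is m_1 m_2 = (-1.8000)(-0.8178) = 1.4720.

1.47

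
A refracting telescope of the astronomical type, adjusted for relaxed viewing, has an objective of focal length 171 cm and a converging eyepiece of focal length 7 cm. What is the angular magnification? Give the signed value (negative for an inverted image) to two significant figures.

M = -f_obj/f_eye = -171/(7) = -24.429.

-24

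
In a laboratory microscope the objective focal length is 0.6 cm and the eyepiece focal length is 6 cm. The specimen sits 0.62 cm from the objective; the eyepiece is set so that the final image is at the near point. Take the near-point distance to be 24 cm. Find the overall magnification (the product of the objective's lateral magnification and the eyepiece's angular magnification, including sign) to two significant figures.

Objective: 1/d_i = 1/f_obj - 1/d_o = 1/0.6 - 1/0.62 = 0.05376 cm^-1, so d_i = 18.600 cm.
m_obj = -d_i/d_o = -18.600/0.62 = -30.000.
Eyepiece angular magnification (image at near point): M_eye = 1 + D/f_e = 1 + 24/6 = 5.000.
Overall M = m_obj x M_eye = (-30.000)(5.000) = -150.00.

-150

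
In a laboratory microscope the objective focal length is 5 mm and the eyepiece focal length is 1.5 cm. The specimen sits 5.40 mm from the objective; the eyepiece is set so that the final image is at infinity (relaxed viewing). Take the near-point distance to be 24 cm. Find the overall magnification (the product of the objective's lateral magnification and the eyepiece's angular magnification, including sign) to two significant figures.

-200

Convert to cm: f_obj = 5 mm = 0.5 cm; d_o = 5.40 mm = 0.54 cm.
Objective: 1/d_i = 1/f_obj - 1/d_o = 1/0.5 - 1/0.54 = 0.14815 cm^-1, so d_i = 6.750 cm.
m_obj = -d_i/d_o = -6.750/0.54 = -12.500.
Eyepiece angular magnification (image at infinity): M_eye = D/f_e = 24/1.5 = 16.000.
Overall M = m_obj x M_eye = (-12.500)(16.000) = -200.00.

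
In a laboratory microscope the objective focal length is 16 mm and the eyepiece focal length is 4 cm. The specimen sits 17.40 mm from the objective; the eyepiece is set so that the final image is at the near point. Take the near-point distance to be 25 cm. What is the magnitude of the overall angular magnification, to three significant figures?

82.9

Convert to cm: f_obj = 16 mm = 1.6 cm; d_o = 17.40 mm = 1.74 cm.
Objective: 1/d_i = 1/f_obj - 1/d_o = 1/1.6 - 1/1.74 = 0.05029 cm^-1, so d_i = 19.886 cm.
m_obj = -d_i/d_o = -19.886/1.74 = -11.429.
Eyepiece angular magnification (image at near point): M_eye = 1 + D/f_e = 1 + 25/4 = 7.250.
Overall M = m_obj x M_eye = (-11.429)(7.250) = -82.86.
|M| = 82.86.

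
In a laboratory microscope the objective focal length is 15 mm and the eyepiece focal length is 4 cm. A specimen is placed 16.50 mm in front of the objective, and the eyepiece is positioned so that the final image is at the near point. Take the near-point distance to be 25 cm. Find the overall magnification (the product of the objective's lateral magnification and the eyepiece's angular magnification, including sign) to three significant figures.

-72.5

Convert to cm: f_obj = 15 mm = 1.5 cm; d_o = 16.50 mm = 1.65 cm.
Objective: 1/d_i = 1/f_obj - 1/d_o = 1/1.5 - 1/1.65 = 0.06061 cm^-1, so d_i = 16.500 cm.
m_obj = -d_i/d_o = -16.500/1.65 = -10.000.
Eyepiece angular magnification (image at near point): M_eye = 1 + D/f_e = 1 + 25/4 = 7.250.
Overall M = m_obj x M_eye = (-10.000)(7.250) = -72.50.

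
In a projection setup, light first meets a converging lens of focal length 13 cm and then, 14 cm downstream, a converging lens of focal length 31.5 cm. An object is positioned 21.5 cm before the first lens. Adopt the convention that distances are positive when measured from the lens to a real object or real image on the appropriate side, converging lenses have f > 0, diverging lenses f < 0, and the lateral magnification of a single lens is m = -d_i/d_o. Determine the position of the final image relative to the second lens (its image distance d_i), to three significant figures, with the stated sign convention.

Applying the thin-lens equation to the first lens, 1/13 = 1/21.5 + 1/d_i1, which gives d_i1 = 32.882 cm.
Since 32.882 cm > 14 cm, the first image lies past the second lens and serves as a virtual object: d_o2 = L - d_i1 = -18.882 cm.
Applying the thin-lens equation again with f_2 = 31.5 cm and d_o2 = -18.882 cm gives d_i2 = 11.806 cm.

11.8 cm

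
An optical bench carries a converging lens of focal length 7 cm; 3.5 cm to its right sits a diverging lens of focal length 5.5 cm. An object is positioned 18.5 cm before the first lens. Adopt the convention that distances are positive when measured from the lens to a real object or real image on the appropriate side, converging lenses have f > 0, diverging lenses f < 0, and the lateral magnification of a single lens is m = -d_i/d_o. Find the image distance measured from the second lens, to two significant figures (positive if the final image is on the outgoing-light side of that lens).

-19 cm

First lens: d_i1 = 1/(1/7 - 1/18.5) = 11.261 cm.
This image would form 11.261 cm past lens 1, i.e. 7.761 cm beyond lens 2, so it is a virtual object for lens 2: d_o2 = 3.5 - 11.261 = -7.761 cm.
Second lens: d_i2 = 1/(1/(-5.5) - 1/(-7.761)) = -18.880 cm.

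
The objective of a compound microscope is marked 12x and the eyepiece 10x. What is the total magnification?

120

The overall magnification of a compound microscope is the product of the objective and eyepiece magnifications:
M = M_obj x M_eye = 12 x 10 = 120.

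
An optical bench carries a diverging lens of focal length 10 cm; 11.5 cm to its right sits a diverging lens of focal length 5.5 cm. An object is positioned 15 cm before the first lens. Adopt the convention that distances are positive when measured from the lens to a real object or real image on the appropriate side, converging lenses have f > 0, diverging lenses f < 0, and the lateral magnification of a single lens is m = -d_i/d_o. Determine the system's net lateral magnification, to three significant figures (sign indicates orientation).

0.0957

Applying the thin-lens equation to the first lens, 1/(-10) = 1/15 + 1/d_i1, which gives d_i1 = -6.000 cm.
Its lateral magnification is m_1 = -d_i1/d_o1 = -(-6.000)/15 = 0.4000.
With d_i1 < 0 the first image is virtual and lies on the object side; the object distance for lens 2 is d_o2 = 11.5 - (-6.000) = 17.500 cm.
Applying the thin-lens equation again with f_2 = -5.5 cm and d_o2 = 17.500 cm gives d_i2 = -4.185 cm.
m_2 = -(-4.185)/(17.500) = 0.2391.
Total m = m_1 x m_2 = (0.4000)(0.2391) = 0.0957.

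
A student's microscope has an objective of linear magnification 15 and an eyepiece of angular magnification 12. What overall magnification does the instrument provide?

180

The overall magnification of a compound microscope is the product of the objective and eyepiece magnifications:
M = M_obj x M_eye = 15 x 12 = 180.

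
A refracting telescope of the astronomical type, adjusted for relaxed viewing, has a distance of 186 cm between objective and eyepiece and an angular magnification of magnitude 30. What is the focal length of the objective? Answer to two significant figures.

180 cm

In normal adjustment the tube length equals f_obj + f_eye and |M| = f_obj/f_eye.
So f_obj = 30 f_eye and 30 f_eye + f_eye = 186 cm, giving f_eye = 186/31 = 6.000 cm and f_obj = 180.000 cm.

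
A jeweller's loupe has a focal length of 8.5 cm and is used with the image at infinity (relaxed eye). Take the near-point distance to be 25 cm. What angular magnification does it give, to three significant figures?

2.94

M = D/f = 25/8.5 = 2.941.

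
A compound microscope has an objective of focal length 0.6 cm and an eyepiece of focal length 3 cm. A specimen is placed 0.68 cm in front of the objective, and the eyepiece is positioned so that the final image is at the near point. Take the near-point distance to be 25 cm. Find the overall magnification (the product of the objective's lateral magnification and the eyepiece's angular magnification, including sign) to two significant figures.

Objective: 1/d_i = 1/f_obj - 1/d_o = 1/0.6 - 1/0.68 = 0.19608 cm^-1, so d_i = 5.100 cm.
m_obj = -d_i/d_o = -5.100/0.68 = -7.500.
Eyepiece angular magnification (image at near point): M_eye = 1 + D/f_e = 1 + 25/3 = 9.333.
Overall M = m_obj x M_eye = (-7.500)(9.333) = -70.00.

-70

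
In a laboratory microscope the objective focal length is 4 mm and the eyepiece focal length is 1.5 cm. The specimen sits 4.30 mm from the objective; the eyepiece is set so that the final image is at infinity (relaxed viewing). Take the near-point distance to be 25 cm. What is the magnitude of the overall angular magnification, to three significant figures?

222

Convert to cm: f_obj = 4 mm = 0.4 cm; d_o = 4.30 mm = 0.43 cm.
Objective: 1/d_i = 1/f_obj - 1/d_o = 1/0.4 - 1/0.43 = 0.17442 cm^-1, so d_i = 5.733 cm.
m_obj = -d_i/d_o = -5.733/0.43 = -13.333.
Eyepiece angular magnification (image at infinity): M_eye = D/f_e = 25/1.5 = 16.667.
Overall M = m_obj x M_eye = (-13.333)(16.667) = -222.22.
|M| = 222.22.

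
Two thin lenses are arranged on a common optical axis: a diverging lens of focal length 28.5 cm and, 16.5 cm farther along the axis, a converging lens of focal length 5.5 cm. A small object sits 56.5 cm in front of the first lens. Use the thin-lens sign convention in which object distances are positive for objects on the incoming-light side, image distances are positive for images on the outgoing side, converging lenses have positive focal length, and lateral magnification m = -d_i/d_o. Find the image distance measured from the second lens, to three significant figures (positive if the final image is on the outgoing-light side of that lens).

6.51 cm

Lens 1: 1/d_i1 = 1/f_1 - 1/d_o1 = 1/(-28.5) - 1/56.5 = -0.05279 cm^-1, so d_i1 = -18.944 cm.
The intermediate image is virtual, 18.944 cm to the left of lens 1, so d_o2 = L - d_i1 = 16.5 - (-18.944) = 35.444 cm.
Lens 2: 1/d_i2 = 1/f_2 - 1/d_o2 = 1/5.5 - 1/(35.444) = 0.15360 cm^-1, so d_i2 = 6.510 cm.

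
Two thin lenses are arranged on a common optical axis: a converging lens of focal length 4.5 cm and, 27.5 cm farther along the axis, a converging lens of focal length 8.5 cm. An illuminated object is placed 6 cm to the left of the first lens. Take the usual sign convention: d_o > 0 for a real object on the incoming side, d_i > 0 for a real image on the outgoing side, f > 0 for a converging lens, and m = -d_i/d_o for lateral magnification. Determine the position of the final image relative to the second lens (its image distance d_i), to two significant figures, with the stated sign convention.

81 cm

First lens: d_i1 = 1/(1/4.5 - 1/6) = 18.000 cm.
That image sits 9.500 cm in front of the second lens, so d_o2 = 9.500 cm.
Second lens: d_i2 = 1/(1/8.5 - 1/(9.500)) = 80.750 cm.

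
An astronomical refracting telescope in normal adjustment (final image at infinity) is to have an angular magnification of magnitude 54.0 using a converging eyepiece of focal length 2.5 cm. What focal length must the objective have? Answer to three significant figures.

|M| = f_obj/|f_eye|, so f_obj = |M| x |f_eye| = 54.0 x 2.5 = 135.000 cm.

135 cm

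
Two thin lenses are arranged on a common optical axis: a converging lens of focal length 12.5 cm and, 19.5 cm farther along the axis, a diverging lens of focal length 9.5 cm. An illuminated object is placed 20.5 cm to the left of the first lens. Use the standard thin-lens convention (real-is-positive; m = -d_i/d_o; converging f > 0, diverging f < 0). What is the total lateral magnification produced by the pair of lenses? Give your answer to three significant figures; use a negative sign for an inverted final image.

4.90

Lens 1: 1/d_i1 = 1/f_1 - 1/d_o1 = 1/12.5 - 1/20.5 = 0.03122 cm^-1, so d_i1 = 32.031 cm.
m_1 = -(32.031)/20.5 = -1.5625.
Since 32.031 cm > 19.5 cm, the first image lies past the second lens and serves as a virtual object: d_o2 = L - d_i1 = -12.531 cm.
Lens 2: 1/d_i2 = 1/f_2 - 1/d_o2 = 1/(-9.5) - 1/(-12.531) = -0.02546 cm^-1, so d_i2 = -39.273 cm.
m_2 = -(-39.273)/(-12.531) = -3.1340.
Total m = m_1 x m_2 = (-1.5625)(-3.1340) = 4.8969.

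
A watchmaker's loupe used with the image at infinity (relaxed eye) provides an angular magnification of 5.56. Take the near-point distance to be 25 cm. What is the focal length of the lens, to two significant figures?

4.5 cm

For the image at infinity, M = D/f.
f = D/M = 25/5.56 = 4.496 cm.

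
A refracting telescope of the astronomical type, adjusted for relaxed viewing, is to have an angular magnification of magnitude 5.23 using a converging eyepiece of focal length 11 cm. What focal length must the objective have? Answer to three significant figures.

57.5 cm

|M| = f_obj/|f_eye|, so f_obj = |M| x |f_eye| = 5.23 x 11 = 57.530 cm.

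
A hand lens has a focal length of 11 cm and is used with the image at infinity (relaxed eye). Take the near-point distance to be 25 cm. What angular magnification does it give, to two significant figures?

2.3

M = D/f = 25/11 = 2.273.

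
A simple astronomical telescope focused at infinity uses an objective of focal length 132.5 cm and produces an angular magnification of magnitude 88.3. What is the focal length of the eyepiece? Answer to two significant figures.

|M| = f_obj/f_eye, so f_eye = f_obj/|M| = 132.5/88.3 = 1.501 cm.

1.5 cm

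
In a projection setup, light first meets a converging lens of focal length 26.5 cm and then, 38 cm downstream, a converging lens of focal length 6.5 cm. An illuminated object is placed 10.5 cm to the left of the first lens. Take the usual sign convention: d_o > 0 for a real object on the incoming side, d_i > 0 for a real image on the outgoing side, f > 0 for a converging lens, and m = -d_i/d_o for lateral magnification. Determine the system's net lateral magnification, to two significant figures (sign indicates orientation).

Applying the thin-lens equation to the first lens, 1/26.5 = 1/10.5 + 1/d_i1, which gives d_i1 = -17.391 cm.
Its lateral magnification is m_1 = -d_i1/d_o1 = -(-17.391)/10.5 = 1.6562.
The intermediate image is virtual, 17.391 cm to the left of lens 1, so d_o2 = L - d_i1 = 38 - (-17.391) = 55.391 cm.
Applying the thin-lens equation again with f_2 = 6.5 cm and d_o2 = 55.391 cm gives d_i2 = 7.364 cm.
m_2 = -(7.364)/(55.391) = -0.1329.
Total m = m_1 x m_2 = (1.6562)(-0.1329) = -0.2202.

-0.22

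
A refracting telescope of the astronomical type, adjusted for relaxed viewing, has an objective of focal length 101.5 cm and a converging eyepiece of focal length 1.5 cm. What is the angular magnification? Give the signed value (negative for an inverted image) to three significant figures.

M = -f_obj/f_eye = -101.5/(1.5) = -67.667.

-67.7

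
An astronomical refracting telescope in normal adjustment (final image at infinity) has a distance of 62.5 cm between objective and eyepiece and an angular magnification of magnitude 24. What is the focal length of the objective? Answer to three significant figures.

In normal adjustment the tube length equals f_obj + f_eye and |M| = f_obj/f_eye.
So f_obj = 24 f_eye and 24 f_eye + f_eye = 62.5 cm, giving f_eye = 62.5/25 = 2.500 cm and f_obj = 60.000 cm.

60.0 cm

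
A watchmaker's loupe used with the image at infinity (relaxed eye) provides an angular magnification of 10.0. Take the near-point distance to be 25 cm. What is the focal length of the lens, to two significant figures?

2.5 cm

For the image at infinity, M = D/f.
f = D/M = 25/10.0 = 2.500 cm.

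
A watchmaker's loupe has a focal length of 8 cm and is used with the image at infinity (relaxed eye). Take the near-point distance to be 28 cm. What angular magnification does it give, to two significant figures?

3.5

M = D/f = 28/8 = 3.500.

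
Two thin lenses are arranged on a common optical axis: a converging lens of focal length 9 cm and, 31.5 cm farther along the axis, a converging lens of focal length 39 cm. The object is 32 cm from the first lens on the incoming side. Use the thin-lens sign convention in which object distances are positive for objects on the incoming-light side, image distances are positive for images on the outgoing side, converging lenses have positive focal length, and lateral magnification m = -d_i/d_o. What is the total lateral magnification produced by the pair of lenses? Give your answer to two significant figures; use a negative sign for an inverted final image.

Lens 1: 1/d_i1 = 1/f_1 - 1/d_o1 = 1/9 - 1/32 = 0.07986 cm^-1, so d_i1 = 12.522 cm.
m_1 = -(12.522)/32 = -0.3913.
Object distance for lens 2: d_o2 = 31.5 - 12.522 = 18.978 cm.
Lens 2: 1/d_i2 = 1/f_2 - 1/d_o2 = 1/39 - 1/(18.978) = -0.02705 cm^-1, so d_i2 = -36.967 cm.
m_2 = -(-36.967)/(18.978) = 1.9479.
Overall magnification: m = m_1 m_2 = -0.7622.

-0.76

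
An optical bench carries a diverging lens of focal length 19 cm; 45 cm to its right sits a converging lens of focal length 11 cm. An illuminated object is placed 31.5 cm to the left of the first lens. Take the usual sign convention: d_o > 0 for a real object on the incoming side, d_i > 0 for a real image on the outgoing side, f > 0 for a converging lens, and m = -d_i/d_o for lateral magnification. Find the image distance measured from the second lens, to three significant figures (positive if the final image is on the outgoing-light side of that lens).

13.6 cm

Applying the thin-lens equation to the first lens, 1/(-19) = 1/31.5 + 1/d_i1, which gives d_i1 = -11.851 cm.
With d_i1 < 0 the first image is virtual and lies on the object side; the object distance for lens 2 is d_o2 = 45 - (-11.851) = 56.851 cm.
Applying the thin-lens equation again with f_2 = 11 cm and d_o2 = 56.851 cm gives d_i2 = 13.639 cm.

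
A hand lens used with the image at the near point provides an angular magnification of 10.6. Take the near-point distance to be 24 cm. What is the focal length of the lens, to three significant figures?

For the image at the near point, M = 1 + D/f.
f = D/(M - 1) = 24/(10.6 - 1) = 2.500 cm.

2.50 cm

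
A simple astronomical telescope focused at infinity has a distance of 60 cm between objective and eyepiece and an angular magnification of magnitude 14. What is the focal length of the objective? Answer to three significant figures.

56.0 cm

In normal adjustment the tube length equals f_obj + f_eye and |M| = f_obj/f_eye.
So f_obj = 14 f_eye and 14 f_eye + f_eye = 60 cm, giving f_eye = 60/15 = 4.000 cm and f_obj = 56.000 cm.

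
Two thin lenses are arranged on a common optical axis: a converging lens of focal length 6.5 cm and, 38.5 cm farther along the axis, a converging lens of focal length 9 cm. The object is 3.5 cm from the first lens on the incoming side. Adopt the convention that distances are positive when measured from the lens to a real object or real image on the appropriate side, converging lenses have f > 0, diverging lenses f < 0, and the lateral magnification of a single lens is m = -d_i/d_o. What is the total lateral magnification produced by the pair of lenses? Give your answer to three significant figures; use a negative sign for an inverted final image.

-0.526

Lens 1: 1/d_i1 = 1/f_1 - 1/d_o1 = 1/6.5 - 1/3.5 = -0.13187 cm^-1, so d_i1 = -7.583 cm.
m_1 = -(-7.583)/3.5 = 2.1667.
The intermediate image is virtual, 7.583 cm to the left of lens 1, so d_o2 = L - d_i1 = 38.5 - (-7.583) = 46.083 cm.
Lens 2: 1/d_i2 = 1/f_2 - 1/d_o2 = 1/9 - 1/(46.083) = 0.08941 cm^-1, so d_i2 = 11.184 cm.
m_2 = -(11.184)/(46.083) = -0.2427.
Total m = m_1 x m_2 = (2.1667)(-0.2427) = -0.5258.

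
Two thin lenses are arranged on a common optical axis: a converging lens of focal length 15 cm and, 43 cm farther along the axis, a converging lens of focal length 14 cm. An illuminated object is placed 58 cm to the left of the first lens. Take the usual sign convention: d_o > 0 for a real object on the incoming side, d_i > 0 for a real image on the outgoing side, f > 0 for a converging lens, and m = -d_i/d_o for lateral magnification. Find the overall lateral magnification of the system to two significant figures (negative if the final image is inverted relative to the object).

0.56

Applying the thin-lens equation to the first lens, 1/15 = 1/58 + 1/d_i1, which gives d_i1 = 20.233 cm.
Its lateral magnification is m_1 = -d_i1/d_o1 = -(20.233)/58 = -0.3488.
That image sits 22.767 cm in front of the second lens, so d_o2 = 22.767 cm.
Applying the thin-lens equation again with f_2 = 14 cm and d_o2 = 22.767 cm gives d_i2 = 36.355 cm.
m_2 = -(36.355)/(22.767) = -1.5968.
The system's lateral magnification is m_1 m_2 = (-0.3488)(-1.5968) = 0.5570.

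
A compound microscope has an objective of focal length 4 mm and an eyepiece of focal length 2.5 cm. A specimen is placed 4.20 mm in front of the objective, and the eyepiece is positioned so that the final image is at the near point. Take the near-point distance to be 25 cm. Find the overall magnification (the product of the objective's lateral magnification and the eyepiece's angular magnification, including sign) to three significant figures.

-220

Convert to cm: f_obj = 4 mm = 0.4 cm; d_o = 4.20 mm = 0.42 cm.
Objective: 1/d_i = 1/f_obj - 1/d_o = 1/0.4 - 1/0.42 = 0.11905 cm^-1, so d_i = 8.400 cm.
m_obj = -d_i/d_o = -8.400/0.42 = -20.000.
Eyepiece angular magnification (image at near point): M_eye = 1 + D/f_e = 1 + 25/2.5 = 11.000.
Overall M = m_obj x M_eye = (-20.000)(11.000) = -220.00.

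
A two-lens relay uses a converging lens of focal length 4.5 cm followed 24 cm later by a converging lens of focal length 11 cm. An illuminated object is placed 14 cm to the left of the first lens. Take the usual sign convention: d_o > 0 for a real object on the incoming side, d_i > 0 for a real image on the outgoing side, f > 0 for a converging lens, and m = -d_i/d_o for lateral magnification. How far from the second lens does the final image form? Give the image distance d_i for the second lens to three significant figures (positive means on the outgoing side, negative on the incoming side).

First lens: d_i1 = 1/(1/4.5 - 1/14) = 6.632 cm.
The intermediate image is 6.632 cm to the right of lens 1, so d_o2 = L - d_i1 = 24 - 6.632 = 17.368 cm.
Second lens: d_i2 = 1/(1/11 - 1/(17.368)) = 30.000 cm.

30.0 cm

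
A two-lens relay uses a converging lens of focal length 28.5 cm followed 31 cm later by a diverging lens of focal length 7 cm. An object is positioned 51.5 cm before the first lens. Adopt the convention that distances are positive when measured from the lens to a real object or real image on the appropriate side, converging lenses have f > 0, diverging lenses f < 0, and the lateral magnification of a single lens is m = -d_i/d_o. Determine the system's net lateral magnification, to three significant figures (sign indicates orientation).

0.336

Lens 1: 1/d_i1 = 1/f_1 - 1/d_o1 = 1/28.5 - 1/51.5 = 0.01567 cm^-1, so d_i1 = 63.815 cm.
m_1 = -(63.815)/51.5 = -1.2391.
This image would form 63.815 cm past lens 1, i.e. 32.815 cm beyond lens 2, so it is a virtual object for lens 2: d_o2 = 31 - 63.815 = -32.815 cm.
Lens 2: 1/d_i2 = 1/f_2 - 1/d_o2 = 1/(-7) - 1/(-32.815) = -0.11238 cm^-1, so d_i2 = -8.898 cm.
m_2 = -(-8.898)/(-32.815) = -0.2712.
Overall magnification: m = m_1 m_2 = 0.3360.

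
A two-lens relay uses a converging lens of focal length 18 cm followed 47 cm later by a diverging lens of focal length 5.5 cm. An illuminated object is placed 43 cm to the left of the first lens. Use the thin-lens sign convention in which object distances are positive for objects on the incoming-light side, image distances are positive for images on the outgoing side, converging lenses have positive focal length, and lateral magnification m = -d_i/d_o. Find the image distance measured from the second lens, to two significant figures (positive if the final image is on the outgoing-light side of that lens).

First lens: d_i1 = 1/(1/18 - 1/43) = 30.960 cm.
Object distance for lens 2: d_o2 = 47 - 30.960 = 16.040 cm.
Second lens: d_i2 = 1/(1/(-5.5) - 1/(16.040)) = -4.096 cm.

-4.1 cm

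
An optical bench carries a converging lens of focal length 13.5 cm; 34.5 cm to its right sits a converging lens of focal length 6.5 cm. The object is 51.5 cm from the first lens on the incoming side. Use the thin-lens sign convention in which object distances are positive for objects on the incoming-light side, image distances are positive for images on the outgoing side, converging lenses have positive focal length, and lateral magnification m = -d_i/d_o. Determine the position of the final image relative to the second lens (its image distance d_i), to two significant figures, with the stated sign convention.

11 cm

Applying the thin-lens equation to the first lens, 1/13.5 = 1/51.5 + 1/d_i1, which gives d_i1 = 18.296 cm.
Object distance for lens 2: d_o2 = 34.5 - 18.296 = 16.204 cm.
Applying the thin-lens equation again with f_2 = 6.5 cm and d_o2 = 16.204 cm gives d_i2 = 10.854 cm.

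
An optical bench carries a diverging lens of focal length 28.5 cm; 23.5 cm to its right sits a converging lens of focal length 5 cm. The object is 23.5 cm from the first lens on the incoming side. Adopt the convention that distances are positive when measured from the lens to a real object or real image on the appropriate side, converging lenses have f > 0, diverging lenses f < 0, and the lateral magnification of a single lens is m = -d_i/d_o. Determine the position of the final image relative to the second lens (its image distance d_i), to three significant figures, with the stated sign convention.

First lens: d_i1 = 1/(1/(-28.5) - 1/23.5) = -12.880 cm.
With d_i1 < 0 the first image is virtual and lies on the object side; the object distance for lens 2 is d_o2 = 23.5 - (-12.880) = 36.380 cm.
Second lens: d_i2 = 1/(1/5 - 1/(36.380)) = 5.797 cm.

5.80 cm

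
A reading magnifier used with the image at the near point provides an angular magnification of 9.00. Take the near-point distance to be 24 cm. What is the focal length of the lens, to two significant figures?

3.0 cm

For the image at the near point, M = 1 + D/f.
f = D/(M - 1) = 24/(9.0 - 1) = 3.000 cm.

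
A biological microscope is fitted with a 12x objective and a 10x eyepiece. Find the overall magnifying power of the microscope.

120

The overall magnification of a compound microscope is the product of the objective and eyepiece magnifications:
M = M_obj x M_eye = 12 x 10 = 120.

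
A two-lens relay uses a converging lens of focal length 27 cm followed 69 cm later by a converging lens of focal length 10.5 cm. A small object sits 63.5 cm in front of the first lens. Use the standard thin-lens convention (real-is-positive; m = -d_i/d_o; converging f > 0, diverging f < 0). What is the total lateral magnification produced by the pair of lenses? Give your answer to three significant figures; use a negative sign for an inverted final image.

0.674

First lens: d_i1 = 1/(1/27 - 1/63.5) = 46.973 cm.
m_1 = -(46.973)/63.5 = -0.7397.
That image sits 22.027 cm in front of the second lens, so d_o2 = 22.027 cm.
Second lens: d_i2 = 1/(1/10.5 - 1/(22.027)) = 20.064 cm.
m_2 = -(20.064)/(22.027) = -0.9109.
Total m = m_1 x m_2 = (-0.7397)(-0.9109) = 0.6738.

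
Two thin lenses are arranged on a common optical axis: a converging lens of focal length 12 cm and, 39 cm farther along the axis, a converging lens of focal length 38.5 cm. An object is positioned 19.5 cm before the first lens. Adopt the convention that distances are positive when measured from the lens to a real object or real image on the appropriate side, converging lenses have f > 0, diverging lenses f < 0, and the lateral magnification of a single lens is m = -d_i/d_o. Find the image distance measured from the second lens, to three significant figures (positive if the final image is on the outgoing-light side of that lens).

-9.78 cm

First lens: d_i1 = 1/(1/12 - 1/19.5) = 31.200 cm.
Object distance for lens 2: d_o2 = 39 - 31.200 = 7.800 cm.
Second lens: d_i2 = 1/(1/38.5 - 1/(7.800)) = -9.782 cm.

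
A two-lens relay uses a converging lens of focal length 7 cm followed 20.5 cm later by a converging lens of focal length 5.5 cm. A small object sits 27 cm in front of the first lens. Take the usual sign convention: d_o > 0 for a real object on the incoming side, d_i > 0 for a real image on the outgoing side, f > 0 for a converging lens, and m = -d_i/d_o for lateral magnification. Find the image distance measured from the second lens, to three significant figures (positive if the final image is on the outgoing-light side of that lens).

11.0 cm

First lens: d_i1 = 1/(1/7 - 1/27) = 9.450 cm.
The intermediate image is 9.450 cm to the right of lens 1, so d_o2 = L - d_i1 = 20.5 - 9.450 = 11.050 cm.
Second lens: d_i2 = 1/(1/5.5 - 1/(11.050)) = 10.950 cm.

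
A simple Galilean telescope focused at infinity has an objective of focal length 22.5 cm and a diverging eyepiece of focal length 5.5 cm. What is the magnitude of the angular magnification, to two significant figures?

4.1

|M| = f_obj/|f_eye| = 22.5/5.5 = 4.091.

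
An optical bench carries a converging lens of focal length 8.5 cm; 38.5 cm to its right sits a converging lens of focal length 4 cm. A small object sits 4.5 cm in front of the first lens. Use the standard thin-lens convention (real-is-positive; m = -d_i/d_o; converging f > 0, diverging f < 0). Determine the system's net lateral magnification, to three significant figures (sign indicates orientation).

Lens 1: 1/d_i1 = 1/f_1 - 1/d_o1 = 1/8.5 - 1/4.5 = -0.10458 cm^-1, so d_i1 = -9.563 cm.
m_1 = -(-9.563)/4.5 = 2.1250.
The intermediate image is virtual, 9.563 cm to the left of lens 1, so d_o2 = L - d_i1 = 38.5 - (-9.563) = 48.062 cm.
Lens 2: 1/d_i2 = 1/f_2 - 1/d_o2 = 1/4 - 1/(48.062) = 0.22919 cm^-1, so d_i2 = 4.363 cm.
m_2 = -(4.363)/(48.062) = -0.0908.
Overall magnification: m = m_1 m_2 = -0.1929.

-0.193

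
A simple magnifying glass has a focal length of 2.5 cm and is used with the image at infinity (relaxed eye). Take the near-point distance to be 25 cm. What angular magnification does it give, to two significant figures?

M = D/f = 25/2.5 = 10.000.

10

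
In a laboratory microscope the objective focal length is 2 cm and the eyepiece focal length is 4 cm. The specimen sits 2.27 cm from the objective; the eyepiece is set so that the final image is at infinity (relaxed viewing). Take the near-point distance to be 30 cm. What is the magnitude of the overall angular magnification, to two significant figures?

Objective: 1/d_i = 1/f_obj - 1/d_o = 1/2 - 1/2.27 = 0.05947 cm^-1, so d_i = 16.815 cm.
m_obj = -d_i/d_o = -16.815/2.27 = -7.407.
Eyepiece angular magnification (image at infinity): M_eye = D/f_e = 30/4 = 7.500.
Overall M = m_obj x M_eye = (-7.407)(7.500) = -55.56.
|M| = 55.56.

56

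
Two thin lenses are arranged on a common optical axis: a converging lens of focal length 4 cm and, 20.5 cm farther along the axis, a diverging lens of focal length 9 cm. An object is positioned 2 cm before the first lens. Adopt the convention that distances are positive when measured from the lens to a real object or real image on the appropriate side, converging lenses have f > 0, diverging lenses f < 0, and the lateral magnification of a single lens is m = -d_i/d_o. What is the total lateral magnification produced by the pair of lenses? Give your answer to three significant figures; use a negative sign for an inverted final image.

Lens 1: 1/d_i1 = 1/f_1 - 1/d_o1 = 1/4 - 1/2 = -0.25000 cm^-1, so d_i1 = -4.000 cm.
m_1 = -(-4.000)/2 = 2.0000.
With d_i1 < 0 the first image is virtual and lies on the object side; the object distance for lens 2 is d_o2 = 20.5 - (-4.000) = 24.500 cm.
Lens 2: 1/d_i2 = 1/f_2 - 1/d_o2 = 1/(-9) - 1/(24.500) = -0.15193 cm^-1, so d_i2 = -6.582 cm.
m_2 = -(-6.582)/(24.500) = 0.2687.
Overall magnification: m = m_1 m_2 = 0.5373.

0.537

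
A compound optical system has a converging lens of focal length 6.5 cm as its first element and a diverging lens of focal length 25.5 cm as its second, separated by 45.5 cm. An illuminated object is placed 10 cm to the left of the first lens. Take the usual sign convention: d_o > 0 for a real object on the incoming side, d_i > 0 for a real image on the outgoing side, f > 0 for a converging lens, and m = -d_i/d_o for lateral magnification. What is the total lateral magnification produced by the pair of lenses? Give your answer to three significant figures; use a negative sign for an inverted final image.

-0.903

Lens 1: 1/d_i1 = 1/f_1 - 1/d_o1 = 1/6.5 - 1/10 = 0.05385 cm^-1, so d_i1 = 18.571 cm.
m_1 = -(18.571)/10 = -1.8571.
The intermediate image is 18.571 cm to the right of lens 1, so d_o2 = L - d_i1 = 45.5 - 18.571 = 26.929 cm.
Lens 2: 1/d_i2 = 1/f_2 - 1/d_o2 = 1/(-25.5) - 1/(26.929) = -0.07635 cm^-1, so d_i2 = -13.097 cm.
m_2 = -(-13.097)/(26.929) = 0.4864.
The system's lateral magnification is m_1 m_2 = (-1.8571)(0.4864) = -0.9033.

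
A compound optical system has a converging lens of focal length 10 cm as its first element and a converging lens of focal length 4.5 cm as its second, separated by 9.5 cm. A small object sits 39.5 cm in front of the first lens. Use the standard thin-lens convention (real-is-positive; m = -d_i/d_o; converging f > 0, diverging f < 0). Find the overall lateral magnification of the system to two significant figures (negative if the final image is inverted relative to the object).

-0.18

First lens: d_i1 = 1/(1/10 - 1/39.5) = 13.390 cm.
m_1 = -(13.390)/39.5 = -0.3390.
This image would form 13.390 cm past lens 1, i.e. 3.890 cm beyond lens 2, so it is a virtual object for lens 2: d_o2 = 9.5 - 13.390 = -3.890 cm.
Second lens: d_i2 = 1/(1/4.5 - 1/(-3.890)) = 2.086 cm.
m_2 = -(2.086)/(-3.890) = 0.5364.
Total m = m_1 x m_2 = (-0.3390)(0.5364) = -0.1818.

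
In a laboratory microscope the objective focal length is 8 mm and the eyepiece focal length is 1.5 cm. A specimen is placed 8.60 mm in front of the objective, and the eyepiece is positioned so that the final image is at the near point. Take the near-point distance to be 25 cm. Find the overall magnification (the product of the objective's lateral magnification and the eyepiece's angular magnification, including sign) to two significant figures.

-240

Convert to cm: f_obj = 8 mm = 0.8 cm; d_o = 8.60 mm = 0.86 cm.
Objective: 1/d_i = 1/f_obj - 1/d_o = 1/0.8 - 1/0.86 = 0.08721 cm^-1, so d_i = 11.467 cm.
m_obj = -d_i/d_o = -11.467/0.86 = -13.333.
Eyepiece angular magnification (image at near point): M_eye = 1 + D/f_e = 1 + 25/1.5 = 17.667.
Overall M = m_obj x M_eye = (-13.333)(17.667) = -235.56.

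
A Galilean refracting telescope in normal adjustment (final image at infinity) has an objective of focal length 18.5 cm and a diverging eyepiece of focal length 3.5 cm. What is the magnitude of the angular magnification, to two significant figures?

|M| = f_obj/|f_eye| = 18.5/3.5 = 5.286.

5.3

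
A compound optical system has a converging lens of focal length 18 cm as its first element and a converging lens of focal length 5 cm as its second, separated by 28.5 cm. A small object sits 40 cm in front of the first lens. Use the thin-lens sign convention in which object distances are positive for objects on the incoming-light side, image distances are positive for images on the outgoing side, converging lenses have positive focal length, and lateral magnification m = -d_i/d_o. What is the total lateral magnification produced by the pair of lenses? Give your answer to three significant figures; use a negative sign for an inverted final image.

-0.443

Applying the thin-lens equation to the first lens, 1/18 = 1/40 + 1/d_i1, which gives d_i1 = 32.727 cm.
Its lateral magnification is m_1 = -d_i1/d_o1 = -(32.727)/40 = -0.8182.
Since 32.727 cm > 28.5 cm, the first image lies past the second lens and serves as a virtual object: d_o2 = L - d_i1 = -4.227 cm.
Applying the thin-lens equation again with f_2 = 5 cm and d_o2 = -4.227 cm gives d_i2 = 2.291 cm.
m_2 = -(2.291)/(-4.227) = 0.5419.
Overall magnification: m = m_1 m_2 = -0.4433.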